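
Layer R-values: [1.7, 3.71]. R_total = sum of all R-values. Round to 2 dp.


R_total = 1.7 + 3.71 = 5.41

5.41


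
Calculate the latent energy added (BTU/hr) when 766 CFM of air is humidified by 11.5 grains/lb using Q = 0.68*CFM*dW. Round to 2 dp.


Q = 0.68 * 766 * 11.5 = 5990.12 BTU/hr

5990.12 BTU/hr


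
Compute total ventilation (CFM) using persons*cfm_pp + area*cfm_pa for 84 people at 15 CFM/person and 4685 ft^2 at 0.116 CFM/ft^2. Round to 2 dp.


Total = 84*15 + 4685*0.116 = 1803.46 CFM

1803.46 CFM


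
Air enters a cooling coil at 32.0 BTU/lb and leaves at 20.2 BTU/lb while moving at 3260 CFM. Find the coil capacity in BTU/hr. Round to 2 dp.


Q = 4.5 * 3260 * (32.0 - 20.2) = 173106.00 BTU/hr

173106.00 BTU/hr


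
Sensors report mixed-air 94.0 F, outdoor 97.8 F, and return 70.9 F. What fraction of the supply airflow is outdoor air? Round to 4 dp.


frac = (94.0 - 70.9) / (97.8 - 70.9) = 0.8587

0.8587


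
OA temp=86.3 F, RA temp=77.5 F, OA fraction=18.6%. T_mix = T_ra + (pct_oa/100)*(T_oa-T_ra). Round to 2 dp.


T_mix = 77.5 + (18.6/100)*(86.3-77.5) = 79.14 F

79.14 F


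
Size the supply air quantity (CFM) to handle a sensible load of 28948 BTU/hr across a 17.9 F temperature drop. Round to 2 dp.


CFM = 28948 / (1.08 * 17.9) = 1497.41

1497.41 CFM


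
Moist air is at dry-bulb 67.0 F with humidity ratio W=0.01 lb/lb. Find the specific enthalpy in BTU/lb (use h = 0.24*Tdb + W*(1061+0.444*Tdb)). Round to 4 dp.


h = 0.24*67.0 + 0.01*(1061+0.444*67.0) = 26.9875 BTU/lb

26.9875 BTU/lb


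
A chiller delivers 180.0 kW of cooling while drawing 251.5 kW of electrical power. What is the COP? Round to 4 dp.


COP = 180.0 / 251.5 = 0.7157

0.7157


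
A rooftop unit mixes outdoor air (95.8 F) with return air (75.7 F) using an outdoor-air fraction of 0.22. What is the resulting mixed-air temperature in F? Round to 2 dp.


T_mix = 0.22*95.8 + 0.78*75.7 = 80.12 F

80.12 F


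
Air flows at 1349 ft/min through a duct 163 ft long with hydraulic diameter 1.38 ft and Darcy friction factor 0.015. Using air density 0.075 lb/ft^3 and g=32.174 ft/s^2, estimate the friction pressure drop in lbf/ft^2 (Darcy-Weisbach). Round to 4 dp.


v_fps = 1349/60 = 22.4833 ft/s
dp = 0.015*(163/1.38)*0.075*22.4833^2/(2*32.174) = 1.0439 lbf/ft^2

1.0439 lbf/ft^2


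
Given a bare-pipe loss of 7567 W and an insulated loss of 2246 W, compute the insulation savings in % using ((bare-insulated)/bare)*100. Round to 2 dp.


Savings = ((7567-2246)/7567)*100 = 70.32 %

70.32 %


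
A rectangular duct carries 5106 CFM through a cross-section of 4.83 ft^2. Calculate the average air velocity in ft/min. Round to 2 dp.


V = 5106 / 4.83 = 1057.14 ft/min

1057.14 ft/min


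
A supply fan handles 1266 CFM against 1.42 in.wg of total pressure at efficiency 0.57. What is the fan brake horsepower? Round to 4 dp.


BHP = 1266 * 1.42 / (6356 * 0.57) = 0.4962 hp

0.4962 hp


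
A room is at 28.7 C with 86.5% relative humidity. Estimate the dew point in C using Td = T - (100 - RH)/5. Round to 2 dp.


Td = 28.7 - (100-86.5)/5 = 26.00 C

26.00 C


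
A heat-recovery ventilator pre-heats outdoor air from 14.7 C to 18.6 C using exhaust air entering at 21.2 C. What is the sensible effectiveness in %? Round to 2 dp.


eff = (18.6-14.7)/(21.2-14.7)*100 = 60.00 %

60.00 %


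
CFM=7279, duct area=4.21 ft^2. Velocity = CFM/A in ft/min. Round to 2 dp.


V = 7279 / 4.21 = 1728.98 ft/min

1728.98 ft/min


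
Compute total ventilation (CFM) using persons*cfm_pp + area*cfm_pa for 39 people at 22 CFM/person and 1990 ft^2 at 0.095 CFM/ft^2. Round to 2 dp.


Total = 39*22 + 1990*0.095 = 1047.05 CFM

1047.05 CFM


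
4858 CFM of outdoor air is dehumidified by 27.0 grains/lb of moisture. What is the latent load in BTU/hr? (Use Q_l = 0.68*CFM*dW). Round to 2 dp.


Q = 0.68 * 4858 * 27.0 = 89192.88 BTU/hr

89192.88 BTU/hr


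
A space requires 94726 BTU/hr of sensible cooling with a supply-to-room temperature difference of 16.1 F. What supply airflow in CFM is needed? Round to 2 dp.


CFM = 94726 / (1.08 * 16.1) = 5447.78

5447.78 CFM


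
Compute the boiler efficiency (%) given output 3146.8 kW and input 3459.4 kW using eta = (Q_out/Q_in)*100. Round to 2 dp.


eta = (3146.8/3459.4)*100 = 90.96 %

90.96 %


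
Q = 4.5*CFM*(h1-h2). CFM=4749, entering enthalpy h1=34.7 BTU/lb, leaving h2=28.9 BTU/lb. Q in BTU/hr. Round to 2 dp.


Q = 4.5 * 4749 * (34.7 - 28.9) = 123948.90 BTU/hr

123948.90 BTU/hr


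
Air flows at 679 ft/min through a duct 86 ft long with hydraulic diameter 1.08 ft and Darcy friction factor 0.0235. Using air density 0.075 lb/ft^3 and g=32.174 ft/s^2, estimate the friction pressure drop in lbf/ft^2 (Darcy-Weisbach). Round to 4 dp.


v_fps = 679/60 = 11.3167 ft/s
dp = 0.0235*(86/1.08)*0.075*11.3167^2/(2*32.174) = 0.2793 lbf/ft^2

0.2793 lbf/ft^2


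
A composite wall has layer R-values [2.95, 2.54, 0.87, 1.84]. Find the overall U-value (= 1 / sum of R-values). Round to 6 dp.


R_total = 2.95 + 2.54 + 0.87 + 1.84 = 8.20
U = 1/8.20 = 0.121951

0.121951


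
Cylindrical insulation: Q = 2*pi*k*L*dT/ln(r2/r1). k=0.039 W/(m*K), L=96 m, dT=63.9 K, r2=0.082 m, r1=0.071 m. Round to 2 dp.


Q = 2*pi*0.039*96*63.9/ln(0.082/0.071) = 10436.03 W

10436.03 W


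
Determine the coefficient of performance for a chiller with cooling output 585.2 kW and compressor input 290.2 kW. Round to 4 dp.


COP = 585.2 / 290.2 = 2.0165

2.0165


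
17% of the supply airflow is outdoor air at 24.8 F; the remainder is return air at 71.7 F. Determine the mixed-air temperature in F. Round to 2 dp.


T_mix = 0.17*24.8 + 0.83*71.7 = 63.73 F

63.73 F


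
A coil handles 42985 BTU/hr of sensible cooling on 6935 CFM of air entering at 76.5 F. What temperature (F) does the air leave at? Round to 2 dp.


dT = 42985/(1.08*6935) = 5.7391
T_leave = 76.5 - 5.7391 = 70.76 F

70.76 F


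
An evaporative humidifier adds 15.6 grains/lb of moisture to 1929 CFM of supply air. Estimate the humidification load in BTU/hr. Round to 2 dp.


Q = 0.68 * 1929 * 15.6 = 20462.83 BTU/hr

20462.83 BTU/hr


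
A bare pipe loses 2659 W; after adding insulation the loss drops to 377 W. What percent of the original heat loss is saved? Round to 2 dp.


Savings = ((2659-377)/2659)*100 = 85.82 %

85.82 %


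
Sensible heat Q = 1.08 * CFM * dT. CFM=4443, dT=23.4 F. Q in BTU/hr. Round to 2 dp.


Q = 1.08 * 4443 * 23.4 = 112283.50 BTU/hr

112283.50 BTU/hr


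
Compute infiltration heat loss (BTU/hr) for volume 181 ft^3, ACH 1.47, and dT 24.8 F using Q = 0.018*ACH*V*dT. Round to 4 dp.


Q = 0.018 * 1.47 * 181 * 24.8 = 118.7736 BTU/hr

118.7736 BTU/hr


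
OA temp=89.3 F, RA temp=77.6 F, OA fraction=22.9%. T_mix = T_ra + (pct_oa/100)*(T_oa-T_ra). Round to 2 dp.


T_mix = 77.6 + (22.9/100)*(89.3-77.6) = 80.28 F

80.28 F


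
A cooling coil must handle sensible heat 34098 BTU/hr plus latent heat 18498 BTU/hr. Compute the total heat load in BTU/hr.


Qt = 34098 + 18498 = 52596 BTU/hr

52596 BTU/hr


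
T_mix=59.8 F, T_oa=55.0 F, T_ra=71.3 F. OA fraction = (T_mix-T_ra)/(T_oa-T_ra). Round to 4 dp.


frac = (59.8 - 71.3) / (55.0 - 71.3) = 0.7055

0.7055


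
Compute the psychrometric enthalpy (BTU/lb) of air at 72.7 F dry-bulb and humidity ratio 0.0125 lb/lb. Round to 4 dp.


h = 0.24*72.7 + 0.0125*(1061+0.444*72.7) = 31.1140 BTU/lb

31.1140 BTU/lb


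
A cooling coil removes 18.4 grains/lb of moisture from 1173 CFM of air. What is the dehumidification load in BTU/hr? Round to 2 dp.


Q = 0.68 * 1173 * 18.4 = 14676.58 BTU/hr

14676.58 BTU/hr


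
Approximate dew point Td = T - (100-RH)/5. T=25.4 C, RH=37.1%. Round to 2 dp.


Td = 25.4 - (100-37.1)/5 = 12.82 C

12.82 C


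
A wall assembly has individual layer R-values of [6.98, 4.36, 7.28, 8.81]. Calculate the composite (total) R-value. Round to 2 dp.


R_total = 6.98 + 4.36 + 7.28 + 8.81 = 27.43

27.43


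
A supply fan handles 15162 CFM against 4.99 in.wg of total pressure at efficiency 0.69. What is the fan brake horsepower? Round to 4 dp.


BHP = 15162 * 4.99 / (6356 * 0.69) = 17.2514 hp

17.2514 hp


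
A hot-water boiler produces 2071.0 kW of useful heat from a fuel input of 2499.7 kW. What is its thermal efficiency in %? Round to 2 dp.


eta = (2071.0/2499.7)*100 = 82.85 %

82.85 %


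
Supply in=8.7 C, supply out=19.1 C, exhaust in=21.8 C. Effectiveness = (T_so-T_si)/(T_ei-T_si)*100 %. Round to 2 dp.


eff = (19.1-8.7)/(21.8-8.7)*100 = 79.39 %

79.39 %


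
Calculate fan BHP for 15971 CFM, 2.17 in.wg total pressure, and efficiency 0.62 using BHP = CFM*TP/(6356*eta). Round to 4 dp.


BHP = 15971 * 2.17 / (6356 * 0.62) = 8.7946 hp

8.7946 hp


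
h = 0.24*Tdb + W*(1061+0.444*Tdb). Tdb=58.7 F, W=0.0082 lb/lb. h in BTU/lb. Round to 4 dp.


h = 0.24*58.7 + 0.0082*(1061+0.444*58.7) = 23.0019 BTU/lb

23.0019 BTU/lb


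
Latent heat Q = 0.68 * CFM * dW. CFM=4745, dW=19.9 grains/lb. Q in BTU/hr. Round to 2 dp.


Q = 0.68 * 4745 * 19.9 = 64209.34 BTU/hr

64209.34 BTU/hr


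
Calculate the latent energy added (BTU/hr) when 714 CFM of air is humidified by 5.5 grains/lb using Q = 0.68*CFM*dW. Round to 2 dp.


Q = 0.68 * 714 * 5.5 = 2670.36 BTU/hr

2670.36 BTU/hr


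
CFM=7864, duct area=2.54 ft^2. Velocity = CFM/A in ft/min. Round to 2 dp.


V = 7864 / 2.54 = 3096.06 ft/min

3096.06 ft/min


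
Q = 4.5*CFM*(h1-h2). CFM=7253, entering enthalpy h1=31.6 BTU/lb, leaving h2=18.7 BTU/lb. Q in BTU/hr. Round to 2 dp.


Q = 4.5 * 7253 * (31.6 - 18.7) = 421036.65 BTU/hr

421036.65 BTU/hr


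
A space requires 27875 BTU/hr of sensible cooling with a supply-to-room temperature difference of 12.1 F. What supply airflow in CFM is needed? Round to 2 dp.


CFM = 27875 / (1.08 * 12.1) = 2133.07

2133.07 CFM


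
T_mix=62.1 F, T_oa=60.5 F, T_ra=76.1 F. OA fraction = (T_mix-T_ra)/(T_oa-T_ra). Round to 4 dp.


frac = (62.1 - 76.1) / (60.5 - 76.1) = 0.8974

0.8974


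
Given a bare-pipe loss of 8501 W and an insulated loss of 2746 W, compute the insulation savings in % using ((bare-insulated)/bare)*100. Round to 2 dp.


Savings = ((8501-2746)/8501)*100 = 67.70 %

67.70 %


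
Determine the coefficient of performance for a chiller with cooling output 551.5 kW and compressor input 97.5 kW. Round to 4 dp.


COP = 551.5 / 97.5 = 5.6564

5.6564


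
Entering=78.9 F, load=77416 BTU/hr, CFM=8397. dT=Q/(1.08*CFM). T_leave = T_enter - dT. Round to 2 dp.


dT = 77416/(1.08*8397) = 8.5366
T_leave = 78.9 - 8.5366 = 70.36 F

70.36 F


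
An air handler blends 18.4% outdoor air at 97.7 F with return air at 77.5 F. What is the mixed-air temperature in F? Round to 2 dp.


T_mix = 77.5 + (18.4/100)*(97.7-77.5) = 81.22 F

81.22 F


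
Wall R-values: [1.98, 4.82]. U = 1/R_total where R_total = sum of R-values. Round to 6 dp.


R_total = 1.98 + 4.82 = 6.80
U = 1/6.80 = 0.147059

0.147059


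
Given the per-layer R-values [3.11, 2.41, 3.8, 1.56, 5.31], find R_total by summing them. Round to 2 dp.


R_total = 3.11 + 2.41 + 3.8 + 1.56 + 5.31 = 16.19

16.19


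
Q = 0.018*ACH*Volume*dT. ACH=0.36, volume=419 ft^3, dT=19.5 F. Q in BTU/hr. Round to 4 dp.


Q = 0.018 * 0.36 * 419 * 19.5 = 52.9448 BTU/hr

52.9448 BTU/hr


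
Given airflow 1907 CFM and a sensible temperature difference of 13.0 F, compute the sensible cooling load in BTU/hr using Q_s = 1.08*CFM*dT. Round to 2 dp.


Q = 1.08 * 1907 * 13.0 = 26774.28 BTU/hr

26774.28 BTU/hr


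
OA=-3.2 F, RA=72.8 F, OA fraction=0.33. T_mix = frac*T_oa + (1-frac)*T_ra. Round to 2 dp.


T_mix = 0.33*(-3.2) + 0.67*72.8 = 47.72 F

47.72 F


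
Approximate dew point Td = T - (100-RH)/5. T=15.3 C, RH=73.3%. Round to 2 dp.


Td = 15.3 - (100-73.3)/5 = 9.96 C

9.96 C


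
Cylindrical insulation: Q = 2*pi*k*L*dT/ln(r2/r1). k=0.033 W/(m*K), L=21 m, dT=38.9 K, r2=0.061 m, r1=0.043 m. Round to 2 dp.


Q = 2*pi*0.033*21*38.9/ln(0.061/0.043) = 484.40 W

484.40 W


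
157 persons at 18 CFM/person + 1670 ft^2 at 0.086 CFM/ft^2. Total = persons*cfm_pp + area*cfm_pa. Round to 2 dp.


Total = 157*18 + 1670*0.086 = 2969.62 CFM

2969.62 CFM


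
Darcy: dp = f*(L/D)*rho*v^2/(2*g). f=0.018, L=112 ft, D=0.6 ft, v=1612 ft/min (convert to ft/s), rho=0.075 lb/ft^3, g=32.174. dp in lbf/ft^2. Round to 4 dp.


v_fps = 1612/60 = 26.8667 ft/s
dp = 0.018*(112/0.6)*0.075*26.8667^2/(2*32.174) = 2.8268 lbf/ft^2

2.8268 lbf/ft^2


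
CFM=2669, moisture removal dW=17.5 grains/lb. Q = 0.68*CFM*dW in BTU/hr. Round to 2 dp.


Q = 0.68 * 2669 * 17.5 = 31761.10 BTU/hr

31761.10 BTU/hr


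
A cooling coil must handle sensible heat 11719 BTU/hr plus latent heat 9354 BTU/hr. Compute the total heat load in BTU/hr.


Qt = 11719 + 9354 = 21073 BTU/hr

21073 BTU/hr


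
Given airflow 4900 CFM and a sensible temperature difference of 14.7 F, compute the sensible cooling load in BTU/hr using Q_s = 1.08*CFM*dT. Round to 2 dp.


Q = 1.08 * 4900 * 14.7 = 77792.40 BTU/hr

77792.40 BTU/hr


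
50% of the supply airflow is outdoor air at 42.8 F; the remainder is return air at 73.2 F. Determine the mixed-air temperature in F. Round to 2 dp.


T_mix = 0.5*42.8 + 0.5*73.2 = 58.00 F

58.00 F


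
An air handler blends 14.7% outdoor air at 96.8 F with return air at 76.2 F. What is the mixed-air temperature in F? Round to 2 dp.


T_mix = 76.2 + (14.7/100)*(96.8-76.2) = 79.23 F

79.23 F


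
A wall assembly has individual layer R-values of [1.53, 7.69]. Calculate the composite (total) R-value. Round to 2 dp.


R_total = 1.53 + 7.69 = 9.22

9.22


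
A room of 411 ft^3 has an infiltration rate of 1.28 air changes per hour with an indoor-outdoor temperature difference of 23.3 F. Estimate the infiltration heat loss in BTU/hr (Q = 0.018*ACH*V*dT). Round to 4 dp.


Q = 0.018 * 1.28 * 411 * 23.3 = 220.6380 BTU/hr

220.6380 BTU/hr


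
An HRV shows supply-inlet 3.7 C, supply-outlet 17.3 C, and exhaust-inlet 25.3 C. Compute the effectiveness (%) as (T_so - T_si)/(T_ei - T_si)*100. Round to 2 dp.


eff = (17.3-3.7)/(25.3-3.7)*100 = 62.96 %

62.96 %


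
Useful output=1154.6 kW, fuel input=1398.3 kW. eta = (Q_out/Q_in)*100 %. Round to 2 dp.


eta = (1154.6/1398.3)*100 = 82.57 %

82.57 %


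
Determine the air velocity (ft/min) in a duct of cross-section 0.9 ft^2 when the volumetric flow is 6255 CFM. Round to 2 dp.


V = 6255 / 0.9 = 6950.00 ft/min

6950.00 ft/min


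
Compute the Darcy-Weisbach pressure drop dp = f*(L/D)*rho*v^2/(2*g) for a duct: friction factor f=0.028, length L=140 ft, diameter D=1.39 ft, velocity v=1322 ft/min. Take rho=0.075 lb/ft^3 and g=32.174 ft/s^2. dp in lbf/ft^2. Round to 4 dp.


v_fps = 1322/60 = 22.0333 ft/s
dp = 0.028*(140/1.39)*0.075*22.0333^2/(2*32.174) = 1.5957 lbf/ft^2

1.5957 lbf/ft^2


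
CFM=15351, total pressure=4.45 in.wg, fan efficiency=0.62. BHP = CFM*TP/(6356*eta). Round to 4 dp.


BHP = 15351 * 4.45 / (6356 * 0.62) = 17.3349 hp

17.3349 hp


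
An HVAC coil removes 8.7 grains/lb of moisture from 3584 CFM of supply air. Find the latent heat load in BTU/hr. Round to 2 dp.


Q = 0.68 * 3584 * 8.7 = 21202.94 BTU/hr

21202.94 BTU/hr


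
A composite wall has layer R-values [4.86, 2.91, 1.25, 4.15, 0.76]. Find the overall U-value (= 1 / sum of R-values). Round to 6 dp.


R_total = 4.86 + 2.91 + 1.25 + 4.15 + 0.76 = 13.93
U = 1/13.93 = 0.071788

0.071788


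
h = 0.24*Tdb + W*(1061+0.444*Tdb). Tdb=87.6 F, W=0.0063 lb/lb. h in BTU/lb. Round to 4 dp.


h = 0.24*87.6 + 0.0063*(1061+0.444*87.6) = 27.9533 BTU/lb

27.9533 BTU/lb


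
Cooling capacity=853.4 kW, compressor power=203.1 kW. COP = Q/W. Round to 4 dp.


COP = 853.4 / 203.1 = 4.2019

4.2019


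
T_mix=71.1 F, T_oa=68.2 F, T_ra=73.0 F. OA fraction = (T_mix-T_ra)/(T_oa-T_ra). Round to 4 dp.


frac = (71.1 - 73.0) / (68.2 - 73.0) = 0.3958

0.3958


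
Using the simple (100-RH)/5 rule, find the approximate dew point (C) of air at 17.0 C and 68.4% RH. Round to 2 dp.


Td = 17.0 - (100-68.4)/5 = 10.68 C

10.68 C


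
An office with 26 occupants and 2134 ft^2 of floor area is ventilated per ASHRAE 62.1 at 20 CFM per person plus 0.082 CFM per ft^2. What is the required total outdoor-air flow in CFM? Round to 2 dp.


Total = 26*20 + 2134*0.082 = 694.99 CFM

694.99 CFM


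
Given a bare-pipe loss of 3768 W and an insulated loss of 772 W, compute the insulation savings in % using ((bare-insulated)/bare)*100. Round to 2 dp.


Savings = ((3768-772)/3768)*100 = 79.51 %

79.51 %


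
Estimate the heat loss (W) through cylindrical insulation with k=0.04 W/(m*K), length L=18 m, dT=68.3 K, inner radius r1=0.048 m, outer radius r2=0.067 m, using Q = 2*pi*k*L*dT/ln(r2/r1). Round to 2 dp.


Q = 2*pi*0.04*18*68.3/ln(0.067/0.048) = 926.51 W

926.51 W


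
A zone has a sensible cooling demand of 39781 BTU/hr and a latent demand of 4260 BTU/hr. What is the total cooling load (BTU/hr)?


Qt = 39781 + 4260 = 44041 BTU/hr

44041 BTU/hr


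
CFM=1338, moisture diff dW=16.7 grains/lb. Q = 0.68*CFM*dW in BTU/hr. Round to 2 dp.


Q = 0.68 * 1338 * 16.7 = 15194.33 BTU/hr

15194.33 BTU/hr


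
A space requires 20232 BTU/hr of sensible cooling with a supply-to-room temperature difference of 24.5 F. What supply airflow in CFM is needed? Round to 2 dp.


CFM = 20232 / (1.08 * 24.5) = 764.63

764.63 CFM


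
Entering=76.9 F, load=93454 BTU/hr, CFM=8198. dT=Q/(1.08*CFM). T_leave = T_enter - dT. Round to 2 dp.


dT = 93454/(1.08*8198) = 10.5552
T_leave = 76.9 - 10.5552 = 66.34 F

66.34 F


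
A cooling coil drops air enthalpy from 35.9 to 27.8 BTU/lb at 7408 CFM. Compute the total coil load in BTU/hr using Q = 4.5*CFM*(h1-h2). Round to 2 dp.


Q = 4.5 * 7408 * (35.9 - 27.8) = 270021.60 BTU/hr

270021.60 BTU/hr


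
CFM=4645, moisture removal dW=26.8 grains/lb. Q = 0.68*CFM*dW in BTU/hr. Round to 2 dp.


Q = 0.68 * 4645 * 26.8 = 84650.48 BTU/hr

84650.48 BTU/hr


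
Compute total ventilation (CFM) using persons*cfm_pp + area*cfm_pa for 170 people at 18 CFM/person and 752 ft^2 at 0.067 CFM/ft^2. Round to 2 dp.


Total = 170*18 + 752*0.067 = 3110.38 CFM

3110.38 CFM


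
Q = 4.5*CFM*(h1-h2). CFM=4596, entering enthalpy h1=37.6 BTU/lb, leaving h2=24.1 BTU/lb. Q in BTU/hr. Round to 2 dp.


Q = 4.5 * 4596 * (37.6 - 24.1) = 279207.00 BTU/hr

279207.00 BTU/hr


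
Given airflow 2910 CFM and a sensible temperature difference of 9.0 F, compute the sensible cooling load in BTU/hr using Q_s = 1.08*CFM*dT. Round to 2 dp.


Q = 1.08 * 2910 * 9.0 = 28285.20 BTU/hr

28285.20 BTU/hr


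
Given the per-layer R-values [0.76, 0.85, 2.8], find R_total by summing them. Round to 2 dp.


R_total = 0.76 + 0.85 + 2.8 = 4.41

4.41


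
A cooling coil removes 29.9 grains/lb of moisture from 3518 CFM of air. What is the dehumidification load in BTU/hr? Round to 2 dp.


Q = 0.68 * 3518 * 29.9 = 71527.98 BTU/hr

71527.98 BTU/hr


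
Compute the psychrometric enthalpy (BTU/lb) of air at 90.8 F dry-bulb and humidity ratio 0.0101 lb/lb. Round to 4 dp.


h = 0.24*90.8 + 0.0101*(1061+0.444*90.8) = 32.9153 BTU/lb

32.9153 BTU/lb


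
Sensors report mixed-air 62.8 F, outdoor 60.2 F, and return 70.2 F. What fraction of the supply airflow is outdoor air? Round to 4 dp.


frac = (62.8 - 70.2) / (60.2 - 70.2) = 0.7400

0.7400


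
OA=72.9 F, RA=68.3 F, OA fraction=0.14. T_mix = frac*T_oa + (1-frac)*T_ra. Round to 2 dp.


T_mix = 0.14*72.9 + 0.86*68.3 = 68.94 F

68.94 F


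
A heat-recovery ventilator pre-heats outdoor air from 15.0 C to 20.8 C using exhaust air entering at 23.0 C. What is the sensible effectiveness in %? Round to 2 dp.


eff = (20.8-15.0)/(23.0-15.0)*100 = 72.50 %

72.50 %


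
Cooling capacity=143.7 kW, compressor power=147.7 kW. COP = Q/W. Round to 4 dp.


COP = 143.7 / 147.7 = 0.9729

0.9729


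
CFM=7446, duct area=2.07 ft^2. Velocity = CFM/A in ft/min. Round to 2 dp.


V = 7446 / 2.07 = 3597.10 ft/min

3597.10 ft/min


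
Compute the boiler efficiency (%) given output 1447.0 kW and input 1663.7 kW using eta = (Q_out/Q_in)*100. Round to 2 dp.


eta = (1447.0/1663.7)*100 = 86.97 %

86.97 %


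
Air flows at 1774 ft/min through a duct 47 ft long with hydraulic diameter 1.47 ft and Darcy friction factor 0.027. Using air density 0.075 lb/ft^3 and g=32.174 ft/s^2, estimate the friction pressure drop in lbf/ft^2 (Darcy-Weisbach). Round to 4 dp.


v_fps = 1774/60 = 29.5667 ft/s
dp = 0.027*(47/1.47)*0.075*29.5667^2/(2*32.174) = 0.8796 lbf/ft^2

0.8796 lbf/ft^2


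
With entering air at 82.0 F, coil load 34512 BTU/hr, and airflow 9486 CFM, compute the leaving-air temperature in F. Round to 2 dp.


dT = 34512/(1.08*9486) = 3.3687
T_leave = 82.0 - 3.3687 = 78.63 F

78.63 F


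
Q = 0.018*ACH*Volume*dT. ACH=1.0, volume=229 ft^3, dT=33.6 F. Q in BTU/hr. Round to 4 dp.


Q = 0.018 * 1.0 * 229 * 33.6 = 138.4992 BTU/hr

138.4992 BTU/hr


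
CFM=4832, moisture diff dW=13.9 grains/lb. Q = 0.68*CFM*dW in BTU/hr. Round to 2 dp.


Q = 0.68 * 4832 * 13.9 = 45672.06 BTU/hr

45672.06 BTU/hr


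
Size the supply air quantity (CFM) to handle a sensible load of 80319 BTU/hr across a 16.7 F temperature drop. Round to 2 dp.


CFM = 80319 / (1.08 * 16.7) = 4453.26

4453.26 CFM


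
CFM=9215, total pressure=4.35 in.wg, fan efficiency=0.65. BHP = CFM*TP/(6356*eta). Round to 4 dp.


BHP = 9215 * 4.35 / (6356 * 0.65) = 9.7026 hp

9.7026 hp


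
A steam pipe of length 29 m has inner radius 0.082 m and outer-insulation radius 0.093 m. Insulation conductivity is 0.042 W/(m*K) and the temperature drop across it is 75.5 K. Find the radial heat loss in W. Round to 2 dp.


Q = 2*pi*0.042*29*75.5/ln(0.093/0.082) = 4590.04 W

4590.04 W


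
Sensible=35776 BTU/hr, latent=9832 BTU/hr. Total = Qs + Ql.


Qt = 35776 + 9832 = 45608 BTU/hr

45608 BTU/hr


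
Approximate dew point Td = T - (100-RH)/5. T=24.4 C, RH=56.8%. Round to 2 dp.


Td = 24.4 - (100-56.8)/5 = 15.76 C

15.76 C


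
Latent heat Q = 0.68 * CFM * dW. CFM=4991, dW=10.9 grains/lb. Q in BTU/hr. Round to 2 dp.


Q = 0.68 * 4991 * 10.9 = 36993.29 BTU/hr

36993.29 BTU/hr


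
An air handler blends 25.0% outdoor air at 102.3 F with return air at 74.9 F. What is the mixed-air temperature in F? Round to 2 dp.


T_mix = 74.9 + (25.0/100)*(102.3-74.9) = 81.75 F

81.75 F


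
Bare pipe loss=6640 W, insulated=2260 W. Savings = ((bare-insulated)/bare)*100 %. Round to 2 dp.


Savings = ((6640-2260)/6640)*100 = 65.96 %

65.96 %


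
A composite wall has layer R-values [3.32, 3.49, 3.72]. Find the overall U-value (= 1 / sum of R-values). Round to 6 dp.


R_total = 3.32 + 3.49 + 3.72 = 10.53
U = 1/10.53 = 0.094967

0.094967


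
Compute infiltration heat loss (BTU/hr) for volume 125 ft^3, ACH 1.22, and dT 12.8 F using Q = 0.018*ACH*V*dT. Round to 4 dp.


Q = 0.018 * 1.22 * 125 * 12.8 = 35.1360 BTU/hr

35.1360 BTU/hr


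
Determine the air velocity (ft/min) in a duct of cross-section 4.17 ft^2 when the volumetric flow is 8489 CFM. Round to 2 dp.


V = 8489 / 4.17 = 2035.73 ft/min

2035.73 ft/min


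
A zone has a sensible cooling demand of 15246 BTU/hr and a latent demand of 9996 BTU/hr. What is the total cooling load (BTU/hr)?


Qt = 15246 + 9996 = 25242 BTU/hr

25242 BTU/hr


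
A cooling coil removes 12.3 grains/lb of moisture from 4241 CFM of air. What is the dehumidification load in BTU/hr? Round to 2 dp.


Q = 0.68 * 4241 * 12.3 = 35471.72 BTU/hr

35471.72 BTU/hr


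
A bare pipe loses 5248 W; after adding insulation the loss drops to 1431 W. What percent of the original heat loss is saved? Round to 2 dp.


Savings = ((5248-1431)/5248)*100 = 72.73 %

72.73 %


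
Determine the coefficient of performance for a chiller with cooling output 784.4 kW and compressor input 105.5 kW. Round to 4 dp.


COP = 784.4 / 105.5 = 7.4351

7.4351


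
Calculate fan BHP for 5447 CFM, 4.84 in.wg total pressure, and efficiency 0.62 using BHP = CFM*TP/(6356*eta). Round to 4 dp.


BHP = 5447 * 4.84 / (6356 * 0.62) = 6.6900 hp

6.6900 hp


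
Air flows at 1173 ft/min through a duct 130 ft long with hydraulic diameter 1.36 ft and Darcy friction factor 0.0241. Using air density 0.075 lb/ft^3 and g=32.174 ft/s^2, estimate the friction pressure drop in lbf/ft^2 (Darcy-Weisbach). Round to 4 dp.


v_fps = 1173/60 = 19.55 ft/s
dp = 0.0241*(130/1.36)*0.075*19.55^2/(2*32.174) = 1.0262 lbf/ft^2

1.0262 lbf/ft^2


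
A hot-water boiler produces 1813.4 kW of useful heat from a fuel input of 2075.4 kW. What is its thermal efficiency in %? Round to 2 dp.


eta = (1813.4/2075.4)*100 = 87.38 %

87.38 %


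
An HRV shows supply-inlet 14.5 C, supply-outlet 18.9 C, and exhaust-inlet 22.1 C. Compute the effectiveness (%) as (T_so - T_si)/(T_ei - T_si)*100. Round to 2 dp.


eff = (18.9-14.5)/(22.1-14.5)*100 = 57.89 %

57.89 %


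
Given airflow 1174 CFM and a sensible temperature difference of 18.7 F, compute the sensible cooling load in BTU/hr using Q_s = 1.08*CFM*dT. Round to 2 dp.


Q = 1.08 * 1174 * 18.7 = 23710.10 BTU/hr

23710.10 BTU/hr


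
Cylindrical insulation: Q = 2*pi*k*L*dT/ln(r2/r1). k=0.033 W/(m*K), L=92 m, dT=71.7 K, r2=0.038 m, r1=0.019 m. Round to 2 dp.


Q = 2*pi*0.033*92*71.7/ln(0.038/0.019) = 1973.22 W

1973.22 W


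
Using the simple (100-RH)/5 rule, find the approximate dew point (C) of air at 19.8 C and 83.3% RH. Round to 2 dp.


Td = 19.8 - (100-83.3)/5 = 16.46 C

16.46 C


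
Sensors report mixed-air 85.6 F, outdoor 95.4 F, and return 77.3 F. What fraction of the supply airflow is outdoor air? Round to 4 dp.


frac = (85.6 - 77.3) / (95.4 - 77.3) = 0.4586

0.4586


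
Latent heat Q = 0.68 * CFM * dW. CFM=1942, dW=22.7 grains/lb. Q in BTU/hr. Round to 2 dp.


Q = 0.68 * 1942 * 22.7 = 29976.71 BTU/hr

29976.71 BTU/hr


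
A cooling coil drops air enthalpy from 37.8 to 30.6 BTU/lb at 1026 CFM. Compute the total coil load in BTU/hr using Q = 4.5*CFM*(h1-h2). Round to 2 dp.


Q = 4.5 * 1026 * (37.8 - 30.6) = 33242.40 BTU/hr

33242.40 BTU/hr


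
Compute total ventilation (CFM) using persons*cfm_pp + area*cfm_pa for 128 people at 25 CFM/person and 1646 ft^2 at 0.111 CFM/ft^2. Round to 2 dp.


Total = 128*25 + 1646*0.111 = 3382.71 CFM

3382.71 CFM


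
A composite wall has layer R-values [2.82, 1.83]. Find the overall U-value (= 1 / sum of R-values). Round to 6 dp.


R_total = 2.82 + 1.83 = 4.65
U = 1/4.65 = 0.215054

0.215054


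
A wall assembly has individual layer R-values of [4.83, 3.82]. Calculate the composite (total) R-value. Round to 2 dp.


R_total = 4.83 + 3.82 = 8.65

8.65


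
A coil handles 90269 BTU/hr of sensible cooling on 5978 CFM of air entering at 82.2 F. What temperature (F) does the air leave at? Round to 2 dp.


dT = 90269/(1.08*5978) = 13.9817
T_leave = 82.2 - 13.9817 = 68.22 F

68.22 F


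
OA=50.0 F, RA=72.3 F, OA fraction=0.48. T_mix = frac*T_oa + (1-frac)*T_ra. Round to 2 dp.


T_mix = 0.48*50.0 + 0.52*72.3 = 61.60 F

61.60 F


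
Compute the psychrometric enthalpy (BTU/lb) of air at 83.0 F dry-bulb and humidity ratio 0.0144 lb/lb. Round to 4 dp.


h = 0.24*83.0 + 0.0144*(1061+0.444*83.0) = 35.7291 BTU/lb

35.7291 BTU/lb


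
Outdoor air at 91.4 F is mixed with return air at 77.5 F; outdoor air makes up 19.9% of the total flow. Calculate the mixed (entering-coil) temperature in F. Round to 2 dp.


T_mix = 77.5 + (19.9/100)*(91.4-77.5) = 80.27 F

80.27 F


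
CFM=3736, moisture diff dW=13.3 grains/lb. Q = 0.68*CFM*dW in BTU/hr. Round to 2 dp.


Q = 0.68 * 3736 * 13.3 = 33788.38 BTU/hr

33788.38 BTU/hr


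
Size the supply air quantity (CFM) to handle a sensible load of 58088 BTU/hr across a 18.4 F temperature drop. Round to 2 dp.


CFM = 58088 / (1.08 * 18.4) = 2923.11

2923.11 CFM


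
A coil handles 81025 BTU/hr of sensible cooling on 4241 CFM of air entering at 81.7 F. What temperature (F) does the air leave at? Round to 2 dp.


dT = 81025/(1.08*4241) = 17.6900
T_leave = 81.7 - 17.6900 = 64.01 F

64.01 F


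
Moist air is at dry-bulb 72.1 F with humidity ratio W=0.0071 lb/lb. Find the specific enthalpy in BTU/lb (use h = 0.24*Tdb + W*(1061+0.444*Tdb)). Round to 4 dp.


h = 0.24*72.1 + 0.0071*(1061+0.444*72.1) = 25.0644 BTU/lb

25.0644 BTU/lb


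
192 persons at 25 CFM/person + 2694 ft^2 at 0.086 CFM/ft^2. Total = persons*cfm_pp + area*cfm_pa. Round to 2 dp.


Total = 192*25 + 2694*0.086 = 5031.68 CFM

5031.68 CFM


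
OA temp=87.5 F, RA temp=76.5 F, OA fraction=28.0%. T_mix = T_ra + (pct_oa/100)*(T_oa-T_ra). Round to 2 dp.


T_mix = 76.5 + (28.0/100)*(87.5-76.5) = 79.58 F

79.58 F


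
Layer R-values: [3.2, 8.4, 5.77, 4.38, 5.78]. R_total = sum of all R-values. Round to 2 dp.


R_total = 3.2 + 8.4 + 5.77 + 4.38 + 5.78 = 27.53

27.53


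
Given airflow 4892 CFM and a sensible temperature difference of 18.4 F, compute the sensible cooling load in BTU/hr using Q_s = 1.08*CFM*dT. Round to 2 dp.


Q = 1.08 * 4892 * 18.4 = 97213.82 BTU/hr

97213.82 BTU/hr


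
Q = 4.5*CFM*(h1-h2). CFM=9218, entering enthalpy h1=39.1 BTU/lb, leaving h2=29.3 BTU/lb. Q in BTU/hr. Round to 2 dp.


Q = 4.5 * 9218 * (39.1 - 29.3) = 406513.80 BTU/hr

406513.80 BTU/hr


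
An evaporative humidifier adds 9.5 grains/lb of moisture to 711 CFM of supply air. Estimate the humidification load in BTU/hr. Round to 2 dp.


Q = 0.68 * 711 * 9.5 = 4593.06 BTU/hr

4593.06 BTU/hr


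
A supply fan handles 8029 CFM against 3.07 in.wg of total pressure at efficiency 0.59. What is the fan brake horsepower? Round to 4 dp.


BHP = 8029 * 3.07 / (6356 * 0.59) = 6.5730 hp

6.5730 hp


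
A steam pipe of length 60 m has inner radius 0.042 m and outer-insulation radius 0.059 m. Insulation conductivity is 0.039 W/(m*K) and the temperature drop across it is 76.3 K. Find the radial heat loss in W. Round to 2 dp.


Q = 2*pi*0.039*60*76.3/ln(0.059/0.042) = 3300.73 W

3300.73 W


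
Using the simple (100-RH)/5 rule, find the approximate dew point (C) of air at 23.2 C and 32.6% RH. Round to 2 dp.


Td = 23.2 - (100-32.6)/5 = 9.72 C

9.72 C


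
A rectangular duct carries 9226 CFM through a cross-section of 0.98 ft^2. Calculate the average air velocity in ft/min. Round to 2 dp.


V = 9226 / 0.98 = 9414.29 ft/min

9414.29 ft/min


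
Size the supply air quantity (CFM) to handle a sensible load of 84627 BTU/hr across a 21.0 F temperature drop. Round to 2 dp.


CFM = 84627 / (1.08 * 21.0) = 3731.35

3731.35 CFM


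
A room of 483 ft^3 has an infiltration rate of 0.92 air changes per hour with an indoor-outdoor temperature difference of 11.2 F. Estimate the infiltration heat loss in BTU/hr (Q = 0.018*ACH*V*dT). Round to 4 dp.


Q = 0.018 * 0.92 * 483 * 11.2 = 89.5830 BTU/hr

89.5830 BTU/hr


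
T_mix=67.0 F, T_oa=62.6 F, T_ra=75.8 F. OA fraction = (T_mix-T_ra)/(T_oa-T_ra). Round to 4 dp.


frac = (67.0 - 75.8) / (62.6 - 75.8) = 0.6667

0.6667


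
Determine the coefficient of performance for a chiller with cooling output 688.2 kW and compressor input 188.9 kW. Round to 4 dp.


COP = 688.2 / 188.9 = 3.6432

3.6432


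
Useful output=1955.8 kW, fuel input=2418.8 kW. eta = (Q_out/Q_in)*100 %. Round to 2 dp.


eta = (1955.8/2418.8)*100 = 80.86 %

80.86 %


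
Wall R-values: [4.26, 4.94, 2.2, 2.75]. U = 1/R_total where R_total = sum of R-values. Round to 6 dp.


R_total = 4.26 + 4.94 + 2.2 + 2.75 = 14.15
U = 1/14.15 = 0.070671

0.070671


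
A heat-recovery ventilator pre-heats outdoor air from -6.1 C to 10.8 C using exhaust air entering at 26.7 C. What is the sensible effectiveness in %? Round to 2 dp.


eff = (10.8-(-6.1))/(26.7-(-6.1))*100 = 51.52 %

51.52 %


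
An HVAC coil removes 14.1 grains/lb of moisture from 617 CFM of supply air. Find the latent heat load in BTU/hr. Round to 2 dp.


Q = 0.68 * 617 * 14.1 = 5915.80 BTU/hr

5915.80 BTU/hr


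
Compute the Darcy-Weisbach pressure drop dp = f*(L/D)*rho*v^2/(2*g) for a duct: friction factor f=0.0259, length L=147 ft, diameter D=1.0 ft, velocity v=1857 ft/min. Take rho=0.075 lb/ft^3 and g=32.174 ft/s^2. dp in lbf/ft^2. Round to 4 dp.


v_fps = 1857/60 = 30.95 ft/s
dp = 0.0259*(147/1.0)*0.075*30.95^2/(2*32.174) = 4.2507 lbf/ft^2

4.2507 lbf/ft^2


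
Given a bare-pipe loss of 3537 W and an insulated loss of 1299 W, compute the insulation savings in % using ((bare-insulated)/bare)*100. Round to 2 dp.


Savings = ((3537-1299)/3537)*100 = 63.27 %

63.27 %


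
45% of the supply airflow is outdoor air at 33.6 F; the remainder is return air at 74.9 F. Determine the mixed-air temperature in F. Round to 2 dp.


T_mix = 0.45*33.6 + 0.55*74.9 = 56.32 F

56.32 F


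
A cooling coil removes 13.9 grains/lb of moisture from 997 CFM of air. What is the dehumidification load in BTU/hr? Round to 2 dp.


Q = 0.68 * 997 * 13.9 = 9423.64 BTU/hr

9423.64 BTU/hr


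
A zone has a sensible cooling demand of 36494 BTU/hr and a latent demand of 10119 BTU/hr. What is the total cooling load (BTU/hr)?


Qt = 36494 + 10119 = 46613 BTU/hr

46613 BTU/hr


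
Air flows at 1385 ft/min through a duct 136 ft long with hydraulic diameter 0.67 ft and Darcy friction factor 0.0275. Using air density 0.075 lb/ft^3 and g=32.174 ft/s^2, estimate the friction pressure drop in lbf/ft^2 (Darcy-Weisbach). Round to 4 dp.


v_fps = 1385/60 = 23.0833 ft/s
dp = 0.0275*(136/0.67)*0.075*23.0833^2/(2*32.174) = 3.4667 lbf/ft^2

3.4667 lbf/ft^2


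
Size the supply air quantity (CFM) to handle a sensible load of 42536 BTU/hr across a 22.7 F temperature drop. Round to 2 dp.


CFM = 42536 / (1.08 * 22.7) = 1735.03

1735.03 CFM


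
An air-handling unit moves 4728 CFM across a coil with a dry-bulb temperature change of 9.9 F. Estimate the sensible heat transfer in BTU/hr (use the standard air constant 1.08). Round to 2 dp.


Q = 1.08 * 4728 * 9.9 = 50551.78 BTU/hr

50551.78 BTU/hr


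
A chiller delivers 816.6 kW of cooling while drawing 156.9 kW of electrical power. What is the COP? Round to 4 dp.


COP = 816.6 / 156.9 = 5.2046

5.2046


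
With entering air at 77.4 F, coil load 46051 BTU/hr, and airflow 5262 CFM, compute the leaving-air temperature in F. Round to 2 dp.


dT = 46051/(1.08*5262) = 8.1033
T_leave = 77.4 - 8.1033 = 69.30 F

69.30 F


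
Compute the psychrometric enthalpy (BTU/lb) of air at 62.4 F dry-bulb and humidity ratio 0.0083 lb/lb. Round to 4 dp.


h = 0.24*62.4 + 0.0083*(1061+0.444*62.4) = 24.0123 BTU/lb

24.0123 BTU/lb


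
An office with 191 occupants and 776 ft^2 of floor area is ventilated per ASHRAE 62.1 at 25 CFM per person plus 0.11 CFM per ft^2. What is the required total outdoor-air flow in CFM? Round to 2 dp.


Total = 191*25 + 776*0.11 = 4860.36 CFM

4860.36 CFM


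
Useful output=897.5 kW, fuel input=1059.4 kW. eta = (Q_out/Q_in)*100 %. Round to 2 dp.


eta = (897.5/1059.4)*100 = 84.72 %

84.72 %


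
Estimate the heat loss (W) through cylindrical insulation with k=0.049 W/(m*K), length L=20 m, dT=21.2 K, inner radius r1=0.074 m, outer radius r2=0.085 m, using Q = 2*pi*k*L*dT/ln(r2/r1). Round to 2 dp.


Q = 2*pi*0.049*20*21.2/ln(0.085/0.074) = 941.94 W

941.94 W


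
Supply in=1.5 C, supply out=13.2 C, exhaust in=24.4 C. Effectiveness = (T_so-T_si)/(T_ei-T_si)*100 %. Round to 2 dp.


eff = (13.2-1.5)/(24.4-1.5)*100 = 51.09 %

51.09 %


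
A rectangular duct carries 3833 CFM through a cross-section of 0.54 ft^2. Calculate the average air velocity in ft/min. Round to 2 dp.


V = 3833 / 0.54 = 7098.15 ft/min

7098.15 ft/min


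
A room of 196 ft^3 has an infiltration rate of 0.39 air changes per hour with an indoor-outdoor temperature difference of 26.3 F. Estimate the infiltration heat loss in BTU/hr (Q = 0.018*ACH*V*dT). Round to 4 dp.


Q = 0.018 * 0.39 * 196 * 26.3 = 36.1867 BTU/hr

36.1867 BTU/hr


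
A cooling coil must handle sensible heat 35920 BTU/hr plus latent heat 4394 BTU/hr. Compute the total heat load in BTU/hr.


Qt = 35920 + 4394 = 40314 BTU/hr

40314 BTU/hr


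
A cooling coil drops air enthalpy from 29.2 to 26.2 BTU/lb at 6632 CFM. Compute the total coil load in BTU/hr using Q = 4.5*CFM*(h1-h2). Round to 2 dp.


Q = 4.5 * 6632 * (29.2 - 26.2) = 89532.00 BTU/hr

89532.00 BTU/hr


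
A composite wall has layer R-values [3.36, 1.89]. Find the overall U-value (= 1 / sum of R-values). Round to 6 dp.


R_total = 3.36 + 1.89 = 5.25
U = 1/5.25 = 0.190476

0.190476


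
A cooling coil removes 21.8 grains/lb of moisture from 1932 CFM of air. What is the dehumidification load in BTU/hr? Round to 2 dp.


Q = 0.68 * 1932 * 21.8 = 28639.97 BTU/hr

28639.97 BTU/hr


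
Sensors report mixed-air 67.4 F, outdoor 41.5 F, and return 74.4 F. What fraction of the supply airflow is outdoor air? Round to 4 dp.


frac = (67.4 - 74.4) / (41.5 - 74.4) = 0.2128

0.2128


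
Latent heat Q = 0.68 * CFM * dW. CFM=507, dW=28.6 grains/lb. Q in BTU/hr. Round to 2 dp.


Q = 0.68 * 507 * 28.6 = 9860.14 BTU/hr

9860.14 BTU/hr


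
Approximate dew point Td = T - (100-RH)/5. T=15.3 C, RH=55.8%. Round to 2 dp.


Td = 15.3 - (100-55.8)/5 = 6.46 C

6.46 C


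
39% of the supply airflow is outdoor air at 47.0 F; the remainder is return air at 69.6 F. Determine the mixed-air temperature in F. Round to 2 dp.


T_mix = 0.39*47.0 + 0.61*69.6 = 60.79 F

60.79 F


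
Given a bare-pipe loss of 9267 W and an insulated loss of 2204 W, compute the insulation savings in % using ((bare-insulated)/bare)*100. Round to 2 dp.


Savings = ((9267-2204)/9267)*100 = 76.22 %

76.22 %


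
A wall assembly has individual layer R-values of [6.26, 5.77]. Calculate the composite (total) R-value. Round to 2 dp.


R_total = 6.26 + 5.77 = 12.03

12.03


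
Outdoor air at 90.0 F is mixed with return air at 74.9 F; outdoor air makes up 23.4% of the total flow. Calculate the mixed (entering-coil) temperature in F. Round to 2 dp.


T_mix = 74.9 + (23.4/100)*(90.0-74.9) = 78.43 F

78.43 F


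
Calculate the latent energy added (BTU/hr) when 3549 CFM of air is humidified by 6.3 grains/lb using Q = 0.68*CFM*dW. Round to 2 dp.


Q = 0.68 * 3549 * 6.3 = 15203.92 BTU/hr

15203.92 BTU/hr


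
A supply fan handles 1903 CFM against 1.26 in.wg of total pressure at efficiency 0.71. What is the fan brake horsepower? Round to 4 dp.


BHP = 1903 * 1.26 / (6356 * 0.71) = 0.5313 hp

0.5313 hp


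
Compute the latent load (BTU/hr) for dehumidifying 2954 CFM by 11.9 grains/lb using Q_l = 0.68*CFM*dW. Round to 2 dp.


Q = 0.68 * 2954 * 11.9 = 23903.77 BTU/hr

23903.77 BTU/hr


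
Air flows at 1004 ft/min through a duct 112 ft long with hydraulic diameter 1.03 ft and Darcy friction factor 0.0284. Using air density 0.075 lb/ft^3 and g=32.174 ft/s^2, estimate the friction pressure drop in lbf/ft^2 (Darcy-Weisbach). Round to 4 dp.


v_fps = 1004/60 = 16.7333 ft/s
dp = 0.0284*(112/1.03)*0.075*16.7333^2/(2*32.174) = 1.0078 lbf/ft^2

1.0078 lbf/ft^2


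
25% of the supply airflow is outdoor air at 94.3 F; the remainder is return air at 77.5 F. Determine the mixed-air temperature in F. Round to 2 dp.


T_mix = 0.25*94.3 + 0.75*77.5 = 81.70 F

81.70 F


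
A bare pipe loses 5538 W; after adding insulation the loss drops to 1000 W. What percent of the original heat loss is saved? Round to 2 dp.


Savings = ((5538-1000)/5538)*100 = 81.94 %

81.94 %


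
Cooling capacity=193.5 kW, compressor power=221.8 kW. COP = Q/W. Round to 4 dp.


COP = 193.5 / 221.8 = 0.8724

0.8724
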